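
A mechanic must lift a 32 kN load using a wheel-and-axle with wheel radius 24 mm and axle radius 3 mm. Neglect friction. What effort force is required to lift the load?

4 kN

Wheel-and-axle MA = R/r = 24/3 = 8.
Effort = load / MA = 32 / 8 = 4 kN.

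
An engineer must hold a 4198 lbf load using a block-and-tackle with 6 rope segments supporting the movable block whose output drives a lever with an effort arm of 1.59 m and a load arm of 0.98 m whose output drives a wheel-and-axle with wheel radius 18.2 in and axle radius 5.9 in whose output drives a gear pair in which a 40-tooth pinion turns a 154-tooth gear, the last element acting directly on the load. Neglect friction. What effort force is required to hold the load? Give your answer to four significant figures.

Block-and-tackle MA = number of supporting rope parts = 6.
Lever MA = effort arm / load arm = 1.59/0.98 = 1.6224.
Wheel-and-axle MA = R/r = 18.2/5.9 = 3.0847.
Gear pair MA = 154/40 = 3.85.
Combined ideal MA = 6 × 1.6224 × 3.0847 × 3.85 = 115.61.
Effort = load / MA = 4198 / 115.61 = 36.311 lbf.

36.31 lbf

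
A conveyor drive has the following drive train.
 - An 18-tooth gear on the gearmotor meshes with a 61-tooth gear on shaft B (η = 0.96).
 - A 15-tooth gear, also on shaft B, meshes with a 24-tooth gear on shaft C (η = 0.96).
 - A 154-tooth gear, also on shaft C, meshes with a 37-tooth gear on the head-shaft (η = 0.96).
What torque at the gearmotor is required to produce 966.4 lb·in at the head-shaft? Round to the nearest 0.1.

Overall ratio R = 3.3889 × 1.6 × 0.24026 = 1.3027; overall efficiency η = 0.96 × 0.96 × 0.96 = 0.8847.
Input torque = output torque / (R × η) = 966.4 / (1.3027 × 0.8847) = 838.46 lb·in.

838.5 lb·in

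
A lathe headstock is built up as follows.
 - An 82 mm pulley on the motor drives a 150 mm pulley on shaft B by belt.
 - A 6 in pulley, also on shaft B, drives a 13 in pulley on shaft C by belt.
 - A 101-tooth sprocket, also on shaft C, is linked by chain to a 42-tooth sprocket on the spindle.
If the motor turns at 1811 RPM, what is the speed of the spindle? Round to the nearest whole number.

the motor → shaft B (belt, 150/82): 1811 ÷ 1.8293 = 990.01 RPM
shaft B → shaft C (belt, 13/6): 990.01 ÷ 2.1667 = 456.93 RPM
shaft C → the spindle (chain, 42/101): 456.93 ÷ 0.41584 = 1098.8 RPM

1099 RPM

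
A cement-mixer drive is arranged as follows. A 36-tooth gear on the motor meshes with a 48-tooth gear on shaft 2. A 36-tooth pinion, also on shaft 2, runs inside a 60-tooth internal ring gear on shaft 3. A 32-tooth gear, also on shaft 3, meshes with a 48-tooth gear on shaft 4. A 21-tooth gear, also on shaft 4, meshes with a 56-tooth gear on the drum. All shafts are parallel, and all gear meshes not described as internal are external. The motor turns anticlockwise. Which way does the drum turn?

clockwise

the motor → shaft 2: external mesh, 1 reversal → CW.
shaft 2 → shaft 3: internal mesh, same direction → CW.
shaft 3 → shaft 4: external mesh, 1 reversal → CCW.
shaft 4 → the drum: external mesh, 1 reversal → CW.
3 reversals in total — an odd number — so the drum turns opposite to the motor.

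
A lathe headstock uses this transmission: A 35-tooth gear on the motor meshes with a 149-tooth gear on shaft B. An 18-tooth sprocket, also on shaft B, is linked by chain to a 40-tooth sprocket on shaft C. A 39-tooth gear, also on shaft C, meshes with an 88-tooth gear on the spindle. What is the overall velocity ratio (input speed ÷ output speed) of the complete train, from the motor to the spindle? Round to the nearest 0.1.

21.3

Each stage contributes driven/driver: gear mesh 149/35 = 4.2571, chain 40/18 = 2.2222, gear mesh 88/39 = 2.2564.
Overall: 4.2571 × 2.2222 × 2.2564 = 21.346.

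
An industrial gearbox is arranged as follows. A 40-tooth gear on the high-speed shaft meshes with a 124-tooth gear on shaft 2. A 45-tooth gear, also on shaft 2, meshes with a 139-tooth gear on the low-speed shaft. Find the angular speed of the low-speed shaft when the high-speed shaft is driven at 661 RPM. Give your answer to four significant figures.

the high-speed shaft → shaft 2 (gear mesh, 124/40): 661 ÷ 3.1 = 213.23 RPM
shaft 2 → the low-speed shaft (gear mesh, 139/45): 213.23 ÷ 3.0889 = 69.03 RPM

69.03 RPM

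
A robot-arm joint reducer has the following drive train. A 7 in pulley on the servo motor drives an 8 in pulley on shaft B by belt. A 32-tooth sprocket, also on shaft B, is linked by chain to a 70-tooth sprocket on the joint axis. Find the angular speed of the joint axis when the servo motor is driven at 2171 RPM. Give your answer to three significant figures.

868 RPM

belt 8/7 = 1.1429 → 2171/1.1429 = 1899.6 RPM
chain 70/32 = 2.1875 → 1899.6/2.1875 = 868.4 RPM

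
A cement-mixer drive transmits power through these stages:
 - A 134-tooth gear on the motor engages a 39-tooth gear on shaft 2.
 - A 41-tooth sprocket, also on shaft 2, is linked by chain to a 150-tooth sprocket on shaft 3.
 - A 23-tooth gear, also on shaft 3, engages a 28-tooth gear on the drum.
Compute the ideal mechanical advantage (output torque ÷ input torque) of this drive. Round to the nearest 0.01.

Each stage contributes driven/driver: gear mesh 39/134 = 0.29104, chain 150/41 = 3.6585, gear mesh 28/23 = 1.2174.
Overall: 0.29104 × 3.6585 × 1.2174 = 1.2963.

1.30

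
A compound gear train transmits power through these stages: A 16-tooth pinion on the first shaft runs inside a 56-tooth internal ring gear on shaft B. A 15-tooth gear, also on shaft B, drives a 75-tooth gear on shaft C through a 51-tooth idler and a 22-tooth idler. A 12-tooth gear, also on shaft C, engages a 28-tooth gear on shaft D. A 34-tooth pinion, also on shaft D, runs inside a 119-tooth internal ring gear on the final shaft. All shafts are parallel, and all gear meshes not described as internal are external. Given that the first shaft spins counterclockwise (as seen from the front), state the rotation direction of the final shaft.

counterclockwise

the first shaft → shaft B: internal mesh, same direction → CCW.
shaft B → shaft C: driver → idler → idler → driven is 3 external meshes, 3 reversals → CW.
shaft C → shaft D: external mesh, 1 reversal → CCW.
shaft D → the final shaft: internal mesh, same direction → CCW.
4 reversals in total — an even number — so the final shaft turns the same way as the first shaft.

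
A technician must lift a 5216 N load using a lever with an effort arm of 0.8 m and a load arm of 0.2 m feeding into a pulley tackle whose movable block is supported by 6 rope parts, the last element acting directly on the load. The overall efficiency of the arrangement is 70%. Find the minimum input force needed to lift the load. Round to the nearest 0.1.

310.5 N

Lever MA = effort arm / load arm = 0.8/0.2 = 4.
Block-and-tackle MA = number of supporting rope parts = 6.
Combined ideal MA = 4 × 6 = 24.
Actual MA = 24 × 0.70 = 16.8.
Effort = load / actual MA = 5216 / 16.8 = 310.48 N.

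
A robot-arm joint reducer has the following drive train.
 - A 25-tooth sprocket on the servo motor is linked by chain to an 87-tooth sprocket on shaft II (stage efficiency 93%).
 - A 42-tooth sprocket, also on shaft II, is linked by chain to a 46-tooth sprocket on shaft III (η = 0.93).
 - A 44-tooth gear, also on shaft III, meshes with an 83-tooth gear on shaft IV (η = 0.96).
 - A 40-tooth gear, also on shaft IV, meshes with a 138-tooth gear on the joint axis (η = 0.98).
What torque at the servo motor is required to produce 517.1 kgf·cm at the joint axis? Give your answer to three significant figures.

Overall ratio R = 3.48 × 1.0952 × 1.8864 × 3.45 = 24.805; overall efficiency η = 0.93 × 0.93 × 0.96 × 0.98 = 0.8137.
Input torque = output torque / (R × η) = 517.1 / (24.805 × 0.8137) = 25.62 kgf·cm.

25.6 kgf·cm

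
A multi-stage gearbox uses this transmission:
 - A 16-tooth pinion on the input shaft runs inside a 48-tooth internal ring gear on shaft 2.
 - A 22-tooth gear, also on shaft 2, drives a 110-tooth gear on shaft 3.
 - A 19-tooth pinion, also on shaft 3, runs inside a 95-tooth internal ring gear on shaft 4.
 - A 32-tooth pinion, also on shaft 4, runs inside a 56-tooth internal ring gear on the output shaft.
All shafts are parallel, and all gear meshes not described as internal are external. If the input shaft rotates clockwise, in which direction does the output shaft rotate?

the input shaft → shaft 2: internal mesh, same direction → CW.
shaft 2 → shaft 3: external mesh, 1 reversal → CCW.
shaft 3 → shaft 4: internal mesh, same direction → CCW.
shaft 4 → the output shaft: internal mesh, same direction → CCW.
1 reversal in total — an odd number — so the output shaft turns opposite to the input shaft.

anticlockwise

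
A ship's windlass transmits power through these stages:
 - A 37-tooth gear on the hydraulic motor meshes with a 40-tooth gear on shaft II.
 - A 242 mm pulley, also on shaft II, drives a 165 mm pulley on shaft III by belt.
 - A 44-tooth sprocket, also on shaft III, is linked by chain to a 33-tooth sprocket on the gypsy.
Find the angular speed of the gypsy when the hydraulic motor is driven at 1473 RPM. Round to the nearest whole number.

the hydraulic motor → shaft II (gear mesh, 40/37): 1473 ÷ 1.0811 = 1362.5 RPM
shaft II → shaft III (belt, 165/242): 1362.5 ÷ 0.68182 = 1998.4 RPM
shaft III → the gypsy (chain, 33/44): 1998.4 ÷ 0.75 = 2664.5 RPM

2664 RPM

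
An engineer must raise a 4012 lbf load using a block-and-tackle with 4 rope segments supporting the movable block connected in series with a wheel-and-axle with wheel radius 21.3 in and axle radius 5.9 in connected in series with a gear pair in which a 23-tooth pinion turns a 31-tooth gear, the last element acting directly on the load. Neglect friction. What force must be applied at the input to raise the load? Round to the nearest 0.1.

206.1 lbf

Block-and-tackle MA = number of supporting rope parts = 4.
Wheel-and-axle MA = R/r = 21.3/5.9 = 3.6102.
Gear pair MA = 31/23 = 1.3478.
Combined ideal MA = 4 × 3.6102 × 1.3478 = 19.464.
Effort = load / MA = 4012 / 19.464 = 206.13 lbf.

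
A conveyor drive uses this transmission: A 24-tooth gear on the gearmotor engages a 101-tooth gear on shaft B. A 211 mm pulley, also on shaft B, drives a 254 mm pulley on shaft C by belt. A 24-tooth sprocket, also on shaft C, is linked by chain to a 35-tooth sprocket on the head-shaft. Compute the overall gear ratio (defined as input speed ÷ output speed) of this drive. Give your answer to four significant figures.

7.388

Each stage contributes driven/driver: gear mesh 101/24 = 4.2083, belt 254/211 = 1.2038, chain 35/24 = 1.4583.
Overall: 4.2083 × 1.2038 × 1.4583 = 7.3879.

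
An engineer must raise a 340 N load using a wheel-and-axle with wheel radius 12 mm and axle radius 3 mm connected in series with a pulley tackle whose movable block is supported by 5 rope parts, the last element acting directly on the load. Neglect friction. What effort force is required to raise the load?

17 N

Wheel-and-axle MA = R/r = 12/3 = 4.
Block-and-tackle MA = number of supporting rope parts = 5.
Combined ideal MA = 4 × 5 = 20.
Effort = load / MA = 340 / 20 = 17 N.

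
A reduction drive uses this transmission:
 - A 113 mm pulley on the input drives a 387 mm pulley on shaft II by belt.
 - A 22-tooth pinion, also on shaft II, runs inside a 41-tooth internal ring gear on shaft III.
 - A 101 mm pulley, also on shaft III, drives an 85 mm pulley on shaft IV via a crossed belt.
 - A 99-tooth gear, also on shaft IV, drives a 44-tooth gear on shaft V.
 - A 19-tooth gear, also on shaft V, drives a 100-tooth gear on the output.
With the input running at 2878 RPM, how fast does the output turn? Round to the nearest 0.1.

229.1 RPM

belt 387/113 = 3.4248 → 2878/3.4248 = 840.35 RPM
internal gear 41/22 = 1.8636 → 840.35/1.8636 = 450.92 RPM
belt 85/101 = 0.84158 → 450.92/0.84158 = 535.8 RPM
gear mesh 44/99 = 0.44444 → 535.8/0.44444 = 1205.5 RPM
gear mesh 100/19 = 5.2632 → 1205.5/5.2632 = 229.05 RPM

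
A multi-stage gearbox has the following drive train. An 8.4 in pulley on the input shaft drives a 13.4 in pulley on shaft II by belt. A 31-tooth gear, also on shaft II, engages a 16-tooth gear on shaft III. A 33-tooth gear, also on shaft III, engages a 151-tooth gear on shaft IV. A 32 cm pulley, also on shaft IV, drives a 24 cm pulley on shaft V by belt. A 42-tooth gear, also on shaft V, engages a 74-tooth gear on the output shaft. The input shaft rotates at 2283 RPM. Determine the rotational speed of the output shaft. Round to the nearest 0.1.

the input shaft → shaft II (belt, 13.4/8.4): 2283 ÷ 1.5952 = 1431.1 RPM
shaft II → shaft III (gear mesh, 16/31): 1431.1 ÷ 0.51613 = 2772.8 RPM
shaft III → shaft IV (gear mesh, 151/33): 2772.8 ÷ 4.5758 = 605.98 RPM
shaft IV → shaft V (belt, 24/32): 605.98 ÷ 0.75 = 807.97 RPM
shaft V → the output shaft (gear mesh, 74/42): 807.97 ÷ 1.7619 = 458.58 RPM

458.6 RPM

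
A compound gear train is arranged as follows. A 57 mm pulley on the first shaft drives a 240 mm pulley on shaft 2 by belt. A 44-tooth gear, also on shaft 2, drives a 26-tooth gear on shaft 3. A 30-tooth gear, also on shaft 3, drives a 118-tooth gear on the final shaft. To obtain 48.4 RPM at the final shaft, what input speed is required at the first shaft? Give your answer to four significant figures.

473.7 RPM

Overall ratio R = 4.2105 × 0.59091 × 3.9333 = 9.7863.
Required input speed = output speed × R = 48.4 × 9.7863 = 473.66 RPM.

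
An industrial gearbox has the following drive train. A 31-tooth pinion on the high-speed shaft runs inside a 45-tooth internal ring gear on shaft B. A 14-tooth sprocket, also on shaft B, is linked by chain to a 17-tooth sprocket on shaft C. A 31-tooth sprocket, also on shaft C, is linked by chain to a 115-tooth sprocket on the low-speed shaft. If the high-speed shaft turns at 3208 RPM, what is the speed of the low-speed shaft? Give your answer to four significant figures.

490.6 RPM

the high-speed shaft → shaft B (internal gear, 45/31): 3208 ÷ 1.4516 = 2210 RPM
shaft B → shaft C (chain, 17/14): 2210 ÷ 1.2143 = 1820 RPM
shaft C → the low-speed shaft (chain, 115/31): 1820 ÷ 3.7097 = 490.6 RPM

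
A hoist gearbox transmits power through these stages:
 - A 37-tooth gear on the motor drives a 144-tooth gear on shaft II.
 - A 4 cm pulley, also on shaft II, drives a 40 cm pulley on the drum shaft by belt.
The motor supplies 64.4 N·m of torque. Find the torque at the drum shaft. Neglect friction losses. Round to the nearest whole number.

2506 N·m

gear mesh 144/37 = 3.8919 → τ = 64.4·3.8919 = 250.64 N·m
belt 40/4 = 10 → τ = 250.64·10 = 2506.4 N·m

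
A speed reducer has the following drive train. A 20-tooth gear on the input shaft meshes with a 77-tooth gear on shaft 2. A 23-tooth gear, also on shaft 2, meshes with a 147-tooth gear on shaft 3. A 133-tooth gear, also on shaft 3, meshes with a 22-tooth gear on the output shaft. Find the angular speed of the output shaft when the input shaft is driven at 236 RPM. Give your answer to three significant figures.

58.0 RPM

gear mesh 77/20 = 3.85 → 236/3.85 = 61.299 RPM
gear mesh 147/23 = 6.3913 → 61.299/6.3913 = 9.591 RPM
gear mesh 22/133 = 0.16541 → 9.591/0.16541 = 57.982 RPM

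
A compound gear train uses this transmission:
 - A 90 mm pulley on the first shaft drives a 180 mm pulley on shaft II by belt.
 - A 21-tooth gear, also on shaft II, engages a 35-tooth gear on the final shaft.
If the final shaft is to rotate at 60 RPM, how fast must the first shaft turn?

Overall ratio R = 2 × 1.6667 = 3.3333.
Required input speed = output speed × R = 60 × 3.3333 = 200 RPM.

200 RPM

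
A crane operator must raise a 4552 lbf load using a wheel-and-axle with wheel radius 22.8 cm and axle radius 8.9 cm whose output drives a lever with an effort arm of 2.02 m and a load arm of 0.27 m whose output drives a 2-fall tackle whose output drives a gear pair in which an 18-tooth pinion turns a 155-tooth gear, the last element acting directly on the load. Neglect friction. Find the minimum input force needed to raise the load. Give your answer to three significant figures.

Wheel-and-axle MA = R/r = 22.8/8.9 = 2.5618.
Lever MA = effort arm / load arm = 2.02/0.27 = 7.4815.
Block-and-tackle MA = number of supporting rope parts = 2.
Gear pair MA = 155/18 = 8.6111.
Combined ideal MA = 2.5618 × 7.4815 × 2 × 8.6111 = 330.08.
Effort = load / MA = 4552 / 330.08 = 13.791 lbf.

13.8 lbf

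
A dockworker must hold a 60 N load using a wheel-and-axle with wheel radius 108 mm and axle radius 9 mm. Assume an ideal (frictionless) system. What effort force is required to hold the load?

Wheel-and-axle MA = R/r = 108/9 = 12.
Effort = load / MA = 60 / 12 = 5 N.

5 N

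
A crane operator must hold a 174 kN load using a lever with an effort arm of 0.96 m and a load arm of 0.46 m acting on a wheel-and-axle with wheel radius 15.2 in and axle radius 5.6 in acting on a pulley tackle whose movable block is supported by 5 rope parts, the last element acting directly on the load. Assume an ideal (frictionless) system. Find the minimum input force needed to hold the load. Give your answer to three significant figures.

6.14 kN

Lever MA = effort arm / load arm = 0.96/0.46 = 2.087.
Wheel-and-axle MA = R/r = 15.2/5.6 = 2.7143.
Block-and-tackle MA = number of supporting rope parts = 5.
Combined ideal MA = 2.087 × 2.7143 × 5 = 28.323.
Effort = load / MA = 174 / 28.323 = 6.1434 kN.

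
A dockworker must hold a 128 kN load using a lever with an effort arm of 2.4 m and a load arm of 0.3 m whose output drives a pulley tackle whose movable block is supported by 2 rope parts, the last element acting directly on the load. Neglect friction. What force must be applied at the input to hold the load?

8 kN

Lever MA = effort arm / load arm = 2.4/0.3 = 8.
Block-and-tackle MA = number of supporting rope parts = 2.
Combined ideal MA = 8 × 2 = 16.
Effort = load / MA = 128 / 16 = 8 kN.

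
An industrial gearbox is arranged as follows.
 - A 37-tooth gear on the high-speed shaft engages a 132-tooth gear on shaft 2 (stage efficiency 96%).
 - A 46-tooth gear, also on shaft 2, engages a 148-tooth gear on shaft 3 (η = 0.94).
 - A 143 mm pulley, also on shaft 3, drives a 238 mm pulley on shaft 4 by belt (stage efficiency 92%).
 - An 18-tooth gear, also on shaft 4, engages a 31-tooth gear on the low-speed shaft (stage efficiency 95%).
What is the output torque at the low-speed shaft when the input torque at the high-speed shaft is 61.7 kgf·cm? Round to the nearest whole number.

gear mesh 132/37 = 3.5676 → τ = 61.7·3.5676·0.96 = 211.31 kgf·cm
gear mesh 148/46 = 3.2174 → τ = 211.31·3.2174·0.94 = 639.09 kgf·cm
belt 238/143 = 1.6643 → τ = 639.09·1.6643·0.92 = 978.56 kgf·cm
gear mesh 31/18 = 1.7222 → τ = 978.56·1.7222·0.95 = 1601 kgf·cm

1601 kgf·cm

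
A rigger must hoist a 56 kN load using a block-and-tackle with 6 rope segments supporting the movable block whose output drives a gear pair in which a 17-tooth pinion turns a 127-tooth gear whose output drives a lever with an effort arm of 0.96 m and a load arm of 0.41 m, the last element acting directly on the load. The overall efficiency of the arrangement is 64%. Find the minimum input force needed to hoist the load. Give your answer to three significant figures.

Block-and-tackle MA = number of supporting rope parts = 6.
Gear pair MA = 127/17 = 7.4706.
Lever MA = effort arm / load arm = 0.96/0.41 = 2.3415.
Combined ideal MA = 6 × 7.4706 × 2.3415 = 104.95.
Actual MA = 104.95 × 0.64 = 67.17.
Effort = load / actual MA = 56 / 67.17 = 0.83371 kN.

0.834 kN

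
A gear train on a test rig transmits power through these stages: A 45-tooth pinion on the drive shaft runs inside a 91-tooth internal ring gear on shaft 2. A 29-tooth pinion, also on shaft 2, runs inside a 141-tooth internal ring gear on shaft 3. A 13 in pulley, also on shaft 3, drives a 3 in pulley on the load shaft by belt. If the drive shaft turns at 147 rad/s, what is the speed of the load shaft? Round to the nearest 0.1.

the drive shaft → shaft 2 (internal gear, 91/45): 147 ÷ 2.0222 = 72.692 rad/s
shaft 2 → shaft 3 (internal gear, 141/29): 72.692 ÷ 4.8621 = 14.951 rad/s
shaft 3 → the load shaft (belt, 3/13): 14.951 ÷ 0.23077 = 64.787 rad/s

64.8 rad/s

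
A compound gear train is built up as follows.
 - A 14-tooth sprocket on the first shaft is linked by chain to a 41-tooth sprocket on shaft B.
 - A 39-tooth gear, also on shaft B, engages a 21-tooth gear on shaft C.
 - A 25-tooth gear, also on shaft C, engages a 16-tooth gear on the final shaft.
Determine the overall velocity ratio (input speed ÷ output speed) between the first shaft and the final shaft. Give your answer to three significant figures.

1.01

Each stage contributes driven/driver: chain 41/14 = 2.9286, gear mesh 21/39 = 0.53846, gear mesh 16/25 = 0.64.
Overall: 2.9286 × 0.53846 × 0.64 = 1.0092.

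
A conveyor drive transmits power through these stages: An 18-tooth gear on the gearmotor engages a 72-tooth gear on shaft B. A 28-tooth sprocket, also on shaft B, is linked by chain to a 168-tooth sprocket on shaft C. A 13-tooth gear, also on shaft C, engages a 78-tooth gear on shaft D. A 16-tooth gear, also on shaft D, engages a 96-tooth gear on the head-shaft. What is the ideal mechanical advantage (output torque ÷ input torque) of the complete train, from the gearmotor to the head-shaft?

Each stage contributes driven/driver: gear mesh 72/18 = 4, chain 168/28 = 6, gear mesh 78/13 = 6, gear mesh 96/16 = 6.
Overall: 4 × 6 × 6 × 6 = 864.

864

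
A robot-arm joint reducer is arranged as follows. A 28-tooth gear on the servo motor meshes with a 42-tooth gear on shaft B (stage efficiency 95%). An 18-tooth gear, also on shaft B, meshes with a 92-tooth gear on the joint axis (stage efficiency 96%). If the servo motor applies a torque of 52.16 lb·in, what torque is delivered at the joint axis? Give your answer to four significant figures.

After the gear mesh (42/28): 52.16 × 1.5 × 0.95 = 74.328 lb·in
After the gear mesh (92/18): 74.328 × 5.1111 × 0.96 = 364.7 lb·in

364.7 lb·in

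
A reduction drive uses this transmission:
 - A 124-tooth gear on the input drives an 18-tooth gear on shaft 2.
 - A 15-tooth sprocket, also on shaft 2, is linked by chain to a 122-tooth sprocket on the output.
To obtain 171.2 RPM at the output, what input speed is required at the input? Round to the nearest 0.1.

202.1 RPM

Overall ratio R = 0.14516 × 8.1333 = 1.1806.
Required input speed = output speed × R = 171.2 × 1.1806 = 202.13 RPM.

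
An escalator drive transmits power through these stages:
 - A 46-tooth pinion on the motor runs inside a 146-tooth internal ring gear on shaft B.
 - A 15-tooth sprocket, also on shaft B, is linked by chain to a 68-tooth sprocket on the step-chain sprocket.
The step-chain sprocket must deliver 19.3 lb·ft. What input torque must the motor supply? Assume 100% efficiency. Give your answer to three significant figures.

Overall ratio R = 3.1739 × 4.5333 = 14.388.
Input torque = output torque / R = 19.3 / 14.388 = 1.3414 lb·ft.

1.34 lb·ft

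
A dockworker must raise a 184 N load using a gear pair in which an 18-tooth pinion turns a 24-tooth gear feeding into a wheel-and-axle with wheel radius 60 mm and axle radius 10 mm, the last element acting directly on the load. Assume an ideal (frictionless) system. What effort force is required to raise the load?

Gear pair MA = 24/18 = 1.3333.
Wheel-and-axle MA = R/r = 60/10 = 6.
Combined ideal MA = 1.3333 × 6 = 8.
Effort = load / MA = 184 / 8 = 23 N.

23 N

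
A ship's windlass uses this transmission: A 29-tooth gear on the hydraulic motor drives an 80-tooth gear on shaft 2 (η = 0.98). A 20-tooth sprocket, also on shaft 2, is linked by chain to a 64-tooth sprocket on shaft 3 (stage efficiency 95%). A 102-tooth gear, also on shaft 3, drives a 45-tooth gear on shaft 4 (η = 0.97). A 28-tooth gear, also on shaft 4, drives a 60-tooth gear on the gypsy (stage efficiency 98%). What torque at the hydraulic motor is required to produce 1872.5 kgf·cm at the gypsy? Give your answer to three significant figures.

254 kgf·cm

Overall ratio R = 2.7586 × 3.2 × 0.44118 × 2.1429 = 8.3454; overall efficiency η = 0.98 × 0.95 × 0.97 × 0.98 = 0.8850.
Input torque = output torque / (R × η) = 1872.5 / (8.3454 × 0.8850) = 253.53 kgf·cm.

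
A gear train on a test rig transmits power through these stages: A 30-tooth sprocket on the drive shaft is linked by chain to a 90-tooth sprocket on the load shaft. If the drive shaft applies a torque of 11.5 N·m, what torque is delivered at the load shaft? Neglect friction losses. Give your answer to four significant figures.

34.50 N·m

After the chain (90/30): 11.5 × 3 = 34.5 N·m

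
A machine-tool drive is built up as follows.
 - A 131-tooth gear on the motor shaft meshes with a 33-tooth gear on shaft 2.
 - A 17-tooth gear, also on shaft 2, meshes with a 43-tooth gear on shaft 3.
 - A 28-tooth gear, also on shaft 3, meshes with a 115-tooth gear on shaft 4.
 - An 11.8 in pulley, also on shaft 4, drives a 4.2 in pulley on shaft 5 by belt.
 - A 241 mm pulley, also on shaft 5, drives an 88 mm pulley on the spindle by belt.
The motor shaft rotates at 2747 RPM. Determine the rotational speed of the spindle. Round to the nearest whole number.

the motor shaft → shaft 2 (gear mesh, 33/131): 2747 ÷ 0.25191 = 10905 RPM
shaft 2 → shaft 3 (gear mesh, 43/17): 10905 ÷ 2.5294 = 4311.2 RPM
shaft 3 → shaft 4 (gear mesh, 115/28): 4311.2 ÷ 4.1071 = 1049.7 RPM
shaft 4 → shaft 5 (belt, 4.2/11.8): 1049.7 ÷ 0.35593 = 2949.1 RPM
shaft 5 → the spindle (belt, 88/241): 2949.1 ÷ 0.36515 = 8076.5 RPM

8077 RPM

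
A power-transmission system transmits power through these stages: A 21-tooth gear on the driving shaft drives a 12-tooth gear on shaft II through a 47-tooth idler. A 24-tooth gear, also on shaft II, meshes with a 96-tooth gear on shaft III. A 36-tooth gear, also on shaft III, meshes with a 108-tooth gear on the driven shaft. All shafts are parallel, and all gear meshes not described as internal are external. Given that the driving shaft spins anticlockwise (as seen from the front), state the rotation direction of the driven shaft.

the driving shaft → shaft II: driver → idler → driven is 2 external meshes, 2 reversals → CCW.
shaft II → shaft III: external mesh, 1 reversal → CW.
shaft III → the driven shaft: external mesh, 1 reversal → CCW.
4 reversals in total — an even number — so the driven shaft turns the same way as the driving shaft.

anticlockwise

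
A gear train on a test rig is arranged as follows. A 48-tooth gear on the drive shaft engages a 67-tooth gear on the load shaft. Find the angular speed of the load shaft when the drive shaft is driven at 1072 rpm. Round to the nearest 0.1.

768.0 rpm

gear mesh 67/48 = 1.3958 → 1072/1.3958 = 768 rpm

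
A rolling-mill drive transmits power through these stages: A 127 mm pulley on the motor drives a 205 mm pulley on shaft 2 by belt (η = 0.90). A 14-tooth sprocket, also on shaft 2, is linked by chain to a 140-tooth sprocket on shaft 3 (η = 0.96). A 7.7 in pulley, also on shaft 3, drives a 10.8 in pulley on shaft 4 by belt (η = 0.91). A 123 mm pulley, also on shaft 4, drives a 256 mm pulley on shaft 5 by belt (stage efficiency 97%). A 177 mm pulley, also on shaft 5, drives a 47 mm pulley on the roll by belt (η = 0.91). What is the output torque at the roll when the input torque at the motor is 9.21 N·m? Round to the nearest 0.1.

Belt: ratio = 205/127 = 1.6142; torque at shaft 2 = 9.21 × 1.6142 × 0.90 = 13.38 N·m.
Chain: ratio = 140/14 = 10; torque at shaft 3 = 13.38 × 10 × 0.96 = 128.45 N·m.
Belt: ratio = 10.8/7.7 = 1.4026; torque at shaft 4 = 128.45 × 1.4026 × 0.91 = 163.94 N·m.
Belt: ratio = 256/123 = 2.0813; torque at shaft 5 = 163.94 × 2.0813 × 0.97 = 330.98 N·m.
Belt: ratio = 47/177 = 0.26554; torque at the roll = 330.98 × 0.26554 × 0.91 = 79.978 N·m.

80.0 N·m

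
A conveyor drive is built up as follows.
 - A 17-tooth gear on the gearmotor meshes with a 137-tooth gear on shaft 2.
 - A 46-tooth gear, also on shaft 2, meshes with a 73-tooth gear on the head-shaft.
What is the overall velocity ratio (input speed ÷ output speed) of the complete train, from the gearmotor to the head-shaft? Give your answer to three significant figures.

12.8

Each stage contributes driven/driver: gear mesh 137/17 = 8.0588, gear mesh 73/46 = 1.587.
Overall: 8.0588 × 1.587 = 12.789.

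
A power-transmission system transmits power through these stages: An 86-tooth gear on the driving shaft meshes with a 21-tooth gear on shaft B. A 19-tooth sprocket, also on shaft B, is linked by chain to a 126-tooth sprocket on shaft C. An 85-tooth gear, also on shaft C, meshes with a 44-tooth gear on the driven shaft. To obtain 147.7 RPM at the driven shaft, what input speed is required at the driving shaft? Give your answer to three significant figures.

124 RPM

Overall ratio R = 0.24419 × 6.6316 × 0.51765 = 0.83825.
Required input speed = output speed × R = 147.7 × 0.83825 = 123.81 RPM.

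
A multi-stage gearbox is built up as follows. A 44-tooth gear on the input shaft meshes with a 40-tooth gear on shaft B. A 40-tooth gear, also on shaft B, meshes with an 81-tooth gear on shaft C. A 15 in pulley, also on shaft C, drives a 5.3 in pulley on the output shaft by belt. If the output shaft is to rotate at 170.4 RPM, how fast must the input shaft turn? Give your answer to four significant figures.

110.8 RPM

Overall ratio R = 0.90909 × 2.025 × 0.35333 = 0.65045.
Required input speed = output speed × R = 170.4 × 0.65045 = 110.84 RPM.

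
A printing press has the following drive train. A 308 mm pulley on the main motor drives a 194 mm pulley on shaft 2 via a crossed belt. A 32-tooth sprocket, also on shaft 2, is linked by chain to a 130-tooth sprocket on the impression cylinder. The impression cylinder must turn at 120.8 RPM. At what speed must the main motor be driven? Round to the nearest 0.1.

Overall ratio R = 0.62987 × 4.0625 = 2.5588.
Required input speed = output speed × R = 120.8 × 2.5588 = 309.11 RPM.

309.1 RPM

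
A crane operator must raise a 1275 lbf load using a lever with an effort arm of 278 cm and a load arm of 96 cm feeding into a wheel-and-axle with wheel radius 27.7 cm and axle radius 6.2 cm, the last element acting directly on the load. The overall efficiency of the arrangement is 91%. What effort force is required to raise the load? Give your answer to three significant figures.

108 lbf

Lever MA = effort arm / load arm = 278/96 = 2.8958.
Wheel-and-axle MA = R/r = 27.7/6.2 = 4.4677.
Combined ideal MA = 2.8958 × 4.4677 = 12.938.
Actual MA = 12.938 × 0.91 = 11.773.
Effort = load / actual MA = 1275 / 11.773 = 108.29 lbf.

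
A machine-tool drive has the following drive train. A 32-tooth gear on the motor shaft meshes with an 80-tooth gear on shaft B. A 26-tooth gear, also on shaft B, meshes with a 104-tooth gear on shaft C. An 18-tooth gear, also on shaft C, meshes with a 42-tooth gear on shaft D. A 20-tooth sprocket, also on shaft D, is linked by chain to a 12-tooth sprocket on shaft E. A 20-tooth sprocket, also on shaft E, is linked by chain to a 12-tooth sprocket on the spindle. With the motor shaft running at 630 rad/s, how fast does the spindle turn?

75 rad/s

the motor shaft → shaft B (gear mesh, 80/32): 630 ÷ 2.5 = 252 rad/s
shaft B → shaft C (gear mesh, 104/26): 252 ÷ 4 = 63 rad/s
shaft C → shaft D (gear mesh, 42/18): 63 ÷ 2.3333 = 27 rad/s
shaft D → shaft E (chain, 12/20): 27 ÷ 0.6 = 45 rad/s
shaft E → the spindle (chain, 12/20): 45 ÷ 0.6 = 75 rad/s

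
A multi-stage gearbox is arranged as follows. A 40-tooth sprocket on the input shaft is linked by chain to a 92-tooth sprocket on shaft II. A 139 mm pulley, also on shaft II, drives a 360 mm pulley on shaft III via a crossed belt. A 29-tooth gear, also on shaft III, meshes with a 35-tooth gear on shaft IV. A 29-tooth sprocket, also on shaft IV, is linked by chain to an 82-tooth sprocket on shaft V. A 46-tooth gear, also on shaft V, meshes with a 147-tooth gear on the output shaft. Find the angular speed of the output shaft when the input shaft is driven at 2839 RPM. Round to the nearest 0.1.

43.7 RPM

chain 92/40 = 2.3 → 2839/2.3 = 1234.3 RPM
belt 360/139 = 2.5899 → 1234.3/2.5899 = 476.6 RPM
gear mesh 35/29 = 1.2069 → 476.6/1.2069 = 394.89 RPM
chain 82/29 = 2.8276 → 394.89/2.8276 = 139.66 RPM
gear mesh 147/46 = 3.1957 → 139.66/3.1957 = 43.702 RPM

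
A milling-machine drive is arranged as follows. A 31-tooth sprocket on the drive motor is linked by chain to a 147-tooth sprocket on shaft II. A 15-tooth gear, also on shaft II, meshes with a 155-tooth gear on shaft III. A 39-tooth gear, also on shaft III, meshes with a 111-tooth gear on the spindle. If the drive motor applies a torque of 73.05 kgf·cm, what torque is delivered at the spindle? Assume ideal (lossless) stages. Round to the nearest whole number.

chain 147/31 = 4.7419 → τ = 73.05·4.7419 = 346.4 kgf·cm
gear mesh 155/15 = 10.333 → τ = 346.4·10.333 = 3579.4 kgf·cm
gear mesh 111/39 = 2.8462 → τ = 3579.4·2.8462 = 10188 kgf·cm

10188 kgf·cm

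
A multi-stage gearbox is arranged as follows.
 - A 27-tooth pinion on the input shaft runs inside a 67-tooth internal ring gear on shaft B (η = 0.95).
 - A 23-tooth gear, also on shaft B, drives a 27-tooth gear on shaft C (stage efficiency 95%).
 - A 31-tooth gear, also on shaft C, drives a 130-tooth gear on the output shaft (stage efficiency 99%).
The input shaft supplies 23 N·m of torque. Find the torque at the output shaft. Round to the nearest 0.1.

Internal gear: ratio = 67/27 = 2.4815; torque at shaft B = 23 × 2.4815 × 0.95 = 54.22 N·m.
Gear mesh: ratio = 27/23 = 1.1739; torque at shaft C = 54.22 × 1.1739 × 0.95 = 60.467 N·m.
Gear mesh: ratio = 130/31 = 4.1935; torque at the output shaft = 60.467 × 4.1935 × 0.99 = 251.04 N·m.

251.0 N·m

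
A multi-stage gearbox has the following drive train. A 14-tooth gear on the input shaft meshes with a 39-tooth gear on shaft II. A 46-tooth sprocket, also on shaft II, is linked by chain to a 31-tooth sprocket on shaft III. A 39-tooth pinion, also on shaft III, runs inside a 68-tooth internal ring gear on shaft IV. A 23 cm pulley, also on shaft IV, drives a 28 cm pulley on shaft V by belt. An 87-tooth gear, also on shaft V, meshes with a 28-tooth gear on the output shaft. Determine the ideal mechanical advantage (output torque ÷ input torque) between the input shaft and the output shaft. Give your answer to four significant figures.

Each stage contributes driven/driver: gear mesh 39/14 = 2.7857, chain 31/46 = 0.67391, internal gear 68/39 = 1.7436, belt 28/23 = 1.2174, gear mesh 28/87 = 0.32184.
Overall: 2.7857 × 0.67391 × 1.7436 × 1.2174 × 0.32184 = 1.2825.

1.282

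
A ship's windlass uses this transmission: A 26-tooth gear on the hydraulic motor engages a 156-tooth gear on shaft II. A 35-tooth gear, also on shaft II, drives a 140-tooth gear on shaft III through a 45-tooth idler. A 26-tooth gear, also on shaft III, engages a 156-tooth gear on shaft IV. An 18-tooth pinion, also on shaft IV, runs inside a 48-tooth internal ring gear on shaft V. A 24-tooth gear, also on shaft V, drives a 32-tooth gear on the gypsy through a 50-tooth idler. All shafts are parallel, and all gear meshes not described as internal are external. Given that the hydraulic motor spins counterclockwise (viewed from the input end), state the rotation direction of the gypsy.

the hydraulic motor → shaft II: external mesh, 1 reversal → CW.
shaft II → shaft III: driver → idler → driven is 2 external meshes, 2 reversals → CW.
shaft III → shaft IV: external mesh, 1 reversal → CCW.
shaft IV → shaft V: internal mesh, same direction → CCW.
shaft V → the gypsy: driver → idler → driven is 2 external meshes, 2 reversals → CCW.
6 reversals in total — an even number — so the gypsy turns the same way as the hydraulic motor.

counterclockwise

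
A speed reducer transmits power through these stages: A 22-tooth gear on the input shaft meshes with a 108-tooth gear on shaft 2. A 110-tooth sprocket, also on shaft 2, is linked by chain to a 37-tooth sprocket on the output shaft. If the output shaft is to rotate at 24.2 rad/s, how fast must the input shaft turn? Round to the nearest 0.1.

40.0 rad/s

Overall ratio R = 4.9091 × 0.33636 = 1.6512.
Required input speed = output speed × R = 24.2 × 1.6512 = 39.96 rad/s.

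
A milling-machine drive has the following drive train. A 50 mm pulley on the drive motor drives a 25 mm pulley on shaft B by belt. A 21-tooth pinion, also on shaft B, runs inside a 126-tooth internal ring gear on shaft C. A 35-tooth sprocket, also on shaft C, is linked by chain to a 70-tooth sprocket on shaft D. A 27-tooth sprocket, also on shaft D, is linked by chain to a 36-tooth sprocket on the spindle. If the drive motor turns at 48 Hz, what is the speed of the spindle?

6 Hz

Belt: ratio = 25/50 = 0.5, so shaft B turns at 48 / 0.5 = 96 Hz.
Internal gear: ratio = 126/21 = 6, so shaft C turns at 96 / 6 = 16 Hz.
Chain: ratio = 70/35 = 2, so shaft D turns at 16 / 2 = 8 Hz.
Chain: ratio = 36/27 = 1.3333, so the spindle turns at 8 / 1.3333 = 6 Hz.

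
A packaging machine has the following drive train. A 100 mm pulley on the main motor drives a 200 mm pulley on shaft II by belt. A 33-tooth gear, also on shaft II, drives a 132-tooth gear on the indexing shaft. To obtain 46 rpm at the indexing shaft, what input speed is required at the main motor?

368 rpm

Overall ratio R = 2 × 4 = 8.
Required input speed = output speed × R = 46 × 8 = 368 rpm.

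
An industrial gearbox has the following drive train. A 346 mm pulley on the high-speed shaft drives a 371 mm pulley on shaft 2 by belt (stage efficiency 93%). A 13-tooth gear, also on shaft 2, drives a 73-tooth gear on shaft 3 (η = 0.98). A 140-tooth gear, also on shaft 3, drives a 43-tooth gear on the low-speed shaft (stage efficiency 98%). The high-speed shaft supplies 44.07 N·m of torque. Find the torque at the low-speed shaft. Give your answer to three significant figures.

After the belt (371/346): 44.07 × 1.0723 × 0.93 = 43.946 N·m
After the gear mesh (73/13): 43.946 × 5.6154 × 0.98 = 241.84 N·m
After the gear mesh (43/140): 241.84 × 0.30714 × 0.98 = 72.794 N·m

72.8 N·m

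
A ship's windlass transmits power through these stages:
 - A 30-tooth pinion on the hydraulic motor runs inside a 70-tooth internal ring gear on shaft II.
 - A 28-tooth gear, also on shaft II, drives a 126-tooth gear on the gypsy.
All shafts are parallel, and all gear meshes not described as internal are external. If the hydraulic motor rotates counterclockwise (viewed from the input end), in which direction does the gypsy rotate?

the hydraulic motor → shaft II: internal mesh, same direction → CCW.
shaft II → the gypsy: external mesh, 1 reversal → CW.
1 reversal in total — an odd number — so the gypsy turns opposite to the hydraulic motor.

clockwise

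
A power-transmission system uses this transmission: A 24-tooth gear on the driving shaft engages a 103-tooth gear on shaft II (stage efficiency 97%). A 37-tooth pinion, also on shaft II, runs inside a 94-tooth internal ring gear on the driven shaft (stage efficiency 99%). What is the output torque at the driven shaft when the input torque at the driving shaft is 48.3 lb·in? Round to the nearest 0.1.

505.7 lb·in

Gear mesh: ratio = 103/24 = 4.2917; torque at shaft II = 48.3 × 4.2917 × 0.97 = 201.07 lb·in.
Internal gear: ratio = 94/37 = 2.5405; torque at the driven shaft = 201.07 × 2.5405 × 0.99 = 505.72 lb·in.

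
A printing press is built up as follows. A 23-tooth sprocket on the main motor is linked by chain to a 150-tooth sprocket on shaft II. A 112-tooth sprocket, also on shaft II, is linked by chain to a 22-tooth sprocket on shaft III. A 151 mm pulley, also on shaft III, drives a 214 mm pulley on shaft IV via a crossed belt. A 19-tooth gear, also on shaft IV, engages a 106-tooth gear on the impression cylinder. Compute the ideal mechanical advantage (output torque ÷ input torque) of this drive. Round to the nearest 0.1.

10.1

Each stage contributes driven/driver: chain 150/23 = 6.5217, chain 22/112 = 0.19643, belt 214/151 = 1.4172, gear mesh 106/19 = 5.5789.
Overall: 6.5217 × 0.19643 × 1.4172 × 5.5789 = 10.129.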